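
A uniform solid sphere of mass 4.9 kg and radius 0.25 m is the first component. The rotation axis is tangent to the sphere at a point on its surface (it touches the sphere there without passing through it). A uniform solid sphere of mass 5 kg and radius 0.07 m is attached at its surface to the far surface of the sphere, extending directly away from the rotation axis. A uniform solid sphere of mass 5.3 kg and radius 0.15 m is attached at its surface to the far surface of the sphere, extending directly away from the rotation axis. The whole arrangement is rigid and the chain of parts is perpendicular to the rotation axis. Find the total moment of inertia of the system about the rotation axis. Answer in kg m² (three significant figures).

5.42

Solid sphere: I_cm = (2/5)MR² = (2/5)(4.9)(0.25)² = 0.1225 kg m²; centre at d = 0.25 m, so the parallel axis theorem gives I = 0.1225 + (4.9)(0.25)² = 0.42875 kg m².
Solid sphere: I_cm = (2/5)MR² = (2/5)(5)(0.07)² = 0.0098 kg m²; centre at d = 0.25 + 0.25 + 0.07 = 0.57 m, so the parallel axis theorem gives I = 0.0098 + (5)(0.57)² = 1.6343 kg m².
Solid sphere: I_cm = (2/5)MR² = (2/5)(5.3)(0.15)² = 0.0477 kg m²; centre at d = 0.25 + 0.25 + 0.07 + 0.07 + 0.15 = 0.79 m, so the parallel axis theorem gives I = 0.0477 + (5.3)(0.79)² = 3.3554 kg m².
Total I = 0.42875 + 1.6343 + 3.3554 = 5.4185 kg m².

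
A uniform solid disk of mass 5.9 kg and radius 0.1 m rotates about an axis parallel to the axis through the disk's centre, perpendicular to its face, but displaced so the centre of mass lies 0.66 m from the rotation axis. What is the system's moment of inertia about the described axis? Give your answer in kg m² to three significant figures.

I_cm = (1/2)MR² = (1/2)(5.9)(0.1)² = 0.0295 kg m²; centre at d = 0.66 m, so I = I_cm + Md² gives I = 0.0295 + (5.9)(0.66)² = 2.5995 kg m².

2.60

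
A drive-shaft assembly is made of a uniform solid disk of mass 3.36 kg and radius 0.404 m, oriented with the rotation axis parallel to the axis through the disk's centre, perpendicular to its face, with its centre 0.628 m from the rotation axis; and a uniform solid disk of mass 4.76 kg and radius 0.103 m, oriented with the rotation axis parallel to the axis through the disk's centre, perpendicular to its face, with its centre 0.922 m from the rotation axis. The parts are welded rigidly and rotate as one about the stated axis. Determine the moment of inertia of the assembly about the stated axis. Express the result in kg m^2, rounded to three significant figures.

Solid disk: I_cm = (1/2)MR² = (1/2)(3.36)(0.404)² = 0.2742 kg m^2; centre at d = 0.628 m, so I = I_cm + Md² gives I = 0.2742 + (3.36)(0.628)² = 1.5993 kg m^2.
Solid disk: I_cm = (1/2)MR² = (1/2)(4.76)(0.103)² = 0.025249 kg m^2; centre at d = 0.922 m, so I = I_cm + Md² gives I = 0.025249 + (4.76)(0.922)² = 4.0716 kg m^2.
Total I = 1.5993 + 4.0716 = 5.671 kg m^2.

5.67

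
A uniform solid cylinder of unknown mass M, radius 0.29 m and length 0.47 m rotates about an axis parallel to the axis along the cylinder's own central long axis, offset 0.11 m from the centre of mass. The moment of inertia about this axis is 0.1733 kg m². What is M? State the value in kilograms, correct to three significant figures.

I = I_cm + Md² = (1/2)MR² + Md² = M·[0.5·(0.29)² + (0.11)²] = M·0.05415.
So M = 0.1733 / 0.05415 = 3.2004 kg.

3.20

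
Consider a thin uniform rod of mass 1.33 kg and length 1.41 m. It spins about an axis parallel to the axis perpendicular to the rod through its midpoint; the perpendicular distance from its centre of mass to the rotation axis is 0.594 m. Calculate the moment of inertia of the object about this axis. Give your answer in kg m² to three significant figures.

0.690

I_cm = (1/12)ML² = (1/12)(1.33)(1.41)² = 0.22035 kg m²; centre at d = 0.594 m, so I = I_cm + Md² gives I = 0.22035 + (1.33)(0.594)² = 0.68962 kg m².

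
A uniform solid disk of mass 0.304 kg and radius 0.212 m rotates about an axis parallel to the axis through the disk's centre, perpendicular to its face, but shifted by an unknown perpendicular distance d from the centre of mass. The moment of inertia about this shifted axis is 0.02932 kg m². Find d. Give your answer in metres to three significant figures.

0.272

About the centre-of-mass axis, I_cm = (1/2)MR² = (1/2)(0.304)(0.212)² = 0.0068315 kg m².
Parallel axis theorem: I = I_cm + Md², so Md² = 0.02932 − 0.0068315 = 0.022489 kg m².
d = √(0.022489 / 0.304) = 0.27198 m.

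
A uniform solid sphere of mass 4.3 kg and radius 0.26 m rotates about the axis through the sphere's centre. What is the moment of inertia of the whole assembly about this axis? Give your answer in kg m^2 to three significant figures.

I_cm = (2/5)MR² = (2/5)(4.3)(0.26)² = 0.11627 kg m^2; axis through the centre, so I = 0.11627 kg m^2.

0.116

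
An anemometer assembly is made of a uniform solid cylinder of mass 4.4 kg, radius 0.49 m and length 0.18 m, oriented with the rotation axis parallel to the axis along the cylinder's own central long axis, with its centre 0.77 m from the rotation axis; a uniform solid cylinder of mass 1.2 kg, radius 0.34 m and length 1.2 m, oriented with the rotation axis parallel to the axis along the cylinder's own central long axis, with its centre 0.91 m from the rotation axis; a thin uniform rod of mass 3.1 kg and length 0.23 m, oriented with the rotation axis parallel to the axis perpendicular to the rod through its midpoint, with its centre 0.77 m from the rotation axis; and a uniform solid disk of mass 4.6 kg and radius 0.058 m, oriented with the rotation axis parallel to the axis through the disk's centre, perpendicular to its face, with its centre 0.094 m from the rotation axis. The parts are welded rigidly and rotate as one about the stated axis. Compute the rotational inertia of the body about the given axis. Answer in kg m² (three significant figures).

Solid cylinder: I_cm = (1/2)MR² = (1/2)(4.4)(0.49)² = 0.52822 kg m²; centre at d = 0.77 m, so the parallel axis theorem gives I = 0.52822 + (4.4)(0.77)² = 3.137 kg m².
Solid cylinder: I_cm = (1/2)MR² = (1/2)(1.2)(0.34)² = 0.06936 kg m²; centre at d = 0.91 m, so the parallel axis theorem gives I = 0.06936 + (1.2)(0.91)² = 1.0631 kg m².
Thin rod: I_cm = (1/12)ML² = (1/12)(3.1)(0.23)² = 0.013666 kg m²; centre at d = 0.77 m, so the parallel axis theorem gives I = 0.013666 + (3.1)(0.77)² = 1.8517 kg m².
Solid disk: I_cm = (1/2)MR² = (1/2)(4.6)(0.058)² = 0.0077372 kg m²; centre at d = 0.094 m, so the parallel axis theorem gives I = 0.0077372 + (4.6)(0.094)² = 0.048383 kg m².
Total I = 3.137 + 1.0631 + 1.8517 + 0.048383 = 6.1001 kg m².

6.10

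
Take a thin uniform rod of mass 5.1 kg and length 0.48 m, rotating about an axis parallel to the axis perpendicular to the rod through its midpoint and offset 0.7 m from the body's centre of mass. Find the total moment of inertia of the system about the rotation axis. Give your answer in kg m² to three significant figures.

I_cm = (1/12)ML² = (1/12)(5.1)(0.48)² = 0.09792 kg m²; centre at d = 0.7 m, so I = I_cm + Md² gives I = 0.09792 + (5.1)(0.7)² = 2.5969 kg m².

2.60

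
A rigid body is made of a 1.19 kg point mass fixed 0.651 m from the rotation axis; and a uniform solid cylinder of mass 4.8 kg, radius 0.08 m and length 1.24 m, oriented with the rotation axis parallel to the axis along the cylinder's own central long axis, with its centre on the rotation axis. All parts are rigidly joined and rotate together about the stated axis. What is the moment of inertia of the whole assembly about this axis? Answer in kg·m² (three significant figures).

Point mass: I_cm = 0; centre at d = 0.651 m, so I = I_cm + Md² gives I = 0 + (1.19)(0.651)² = 0.50432 kg·m².
Solid cylinder: I_cm = (1/2)MR² = (1/2)(4.8)(0.08)² = 0.01536 kg·m²; axis through the centre, so I = 0.01536 kg·m².
Total I = 0.50432 + 0.01536 = 0.51968 kg·m².

0.520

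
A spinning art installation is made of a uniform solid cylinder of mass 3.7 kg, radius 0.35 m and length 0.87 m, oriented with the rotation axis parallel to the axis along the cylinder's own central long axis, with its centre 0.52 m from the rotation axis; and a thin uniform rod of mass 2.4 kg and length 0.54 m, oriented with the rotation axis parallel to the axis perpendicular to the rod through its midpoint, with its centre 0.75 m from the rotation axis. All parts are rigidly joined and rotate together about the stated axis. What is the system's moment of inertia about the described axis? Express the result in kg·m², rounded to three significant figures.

2.64

Solid cylinder: I_cm = (1/2)MR² = (1/2)(3.7)(0.35)² = 0.22662 kg·m²; centre at d = 0.52 m, so the parallel axis theorem gives I = 0.22662 + (3.7)(0.52)² = 1.2271 kg·m².
Thin rod: I_cm = (1/12)ML² = (1/12)(2.4)(0.54)² = 0.05832 kg·m²; centre at d = 0.75 m, so the parallel axis theorem gives I = 0.05832 + (2.4)(0.75)² = 1.4083 kg·m².
Total I = 1.2271 + 1.4083 = 2.6354 kg·m².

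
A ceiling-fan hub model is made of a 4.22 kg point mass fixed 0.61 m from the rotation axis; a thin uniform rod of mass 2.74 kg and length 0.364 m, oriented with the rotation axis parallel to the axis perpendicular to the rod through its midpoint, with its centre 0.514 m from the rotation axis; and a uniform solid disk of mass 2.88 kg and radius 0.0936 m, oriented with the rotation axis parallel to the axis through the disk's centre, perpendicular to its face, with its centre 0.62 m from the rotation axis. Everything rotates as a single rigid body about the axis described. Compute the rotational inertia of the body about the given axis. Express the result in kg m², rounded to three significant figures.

3.44

Point mass: I_cm = 0; centre at d = 0.61 m, so the parallel axis theorem gives I = 0 + (4.22)(0.61)² = 1.5703 kg m².
Thin rod: I_cm = (1/12)ML² = (1/12)(2.74)(0.364)² = 0.030253 kg m²; centre at d = 0.514 m, so the parallel axis theorem gives I = 0.030253 + (2.74)(0.514)² = 0.75415 kg m².
Solid disk: I_cm = (1/2)MR² = (1/2)(2.88)(0.0936)² = 0.012616 kg m²; centre at d = 0.62 m, so the parallel axis theorem gives I = 0.012616 + (2.88)(0.62)² = 1.1197 kg m².
Total I = 1.5703 + 0.75415 + 1.1197 = 3.4441 kg m².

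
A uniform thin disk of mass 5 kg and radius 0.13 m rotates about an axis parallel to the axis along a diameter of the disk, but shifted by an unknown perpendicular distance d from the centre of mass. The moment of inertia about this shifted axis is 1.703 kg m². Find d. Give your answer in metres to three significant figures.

0.580

About the centre-of-mass axis, I_cm = (1/4)MR² = (1/4)(5)(0.13)² = 0.021125 kg m².
Parallel axis theorem: I = I_cm + Md², so Md² = 1.703 − 0.021125 = 1.6819 kg m².
d = √(1.6819 / 5) = 0.57998 m.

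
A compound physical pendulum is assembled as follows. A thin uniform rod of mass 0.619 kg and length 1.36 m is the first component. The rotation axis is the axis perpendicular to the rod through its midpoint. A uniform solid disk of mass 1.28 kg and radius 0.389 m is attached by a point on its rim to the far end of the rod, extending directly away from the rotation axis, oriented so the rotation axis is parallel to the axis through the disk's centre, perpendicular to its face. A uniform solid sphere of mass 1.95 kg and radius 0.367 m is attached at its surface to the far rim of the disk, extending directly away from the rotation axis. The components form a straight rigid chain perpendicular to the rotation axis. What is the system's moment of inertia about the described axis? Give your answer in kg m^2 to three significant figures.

8.25

Thin rod: I_cm = (1/12)ML² = (1/12)(0.619)(1.36)² = 0.095409 kg m^2; axis through the centre, so I = 0.095409 kg m^2.
Solid disk: I_cm = (1/2)MR² = (1/2)(1.28)(0.389)² = 0.096845 kg m^2; centre at d = 0.68 + 0.389 = 1.069 m, so I = I_cm + Md² gives I = 0.096845 + (1.28)(1.069)² = 1.5596 kg m^2.
Solid sphere: I_cm = (2/5)MR² = (2/5)(1.95)(0.367)² = 0.10506 kg m^2; centre at d = 0.68 + 0.389 + 0.389 + 0.367 = 1.825 m, so I = I_cm + Md² gives I = 0.10506 + (1.95)(1.825)² = 6.5998 kg m^2.
Total I = 0.095409 + 1.5596 + 6.5998 = 8.2548 kg m^2.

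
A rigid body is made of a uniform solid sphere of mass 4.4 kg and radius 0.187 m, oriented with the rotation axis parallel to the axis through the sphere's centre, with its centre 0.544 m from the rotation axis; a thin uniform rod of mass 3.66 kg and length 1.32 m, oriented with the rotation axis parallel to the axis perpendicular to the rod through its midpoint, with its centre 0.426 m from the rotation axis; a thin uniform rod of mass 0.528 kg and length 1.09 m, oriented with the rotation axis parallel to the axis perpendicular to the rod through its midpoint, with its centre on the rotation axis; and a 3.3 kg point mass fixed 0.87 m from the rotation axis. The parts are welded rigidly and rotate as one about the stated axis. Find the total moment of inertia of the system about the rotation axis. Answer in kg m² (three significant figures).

5.11

Solid sphere: I_cm = (2/5)MR² = (2/5)(4.4)(0.187)² = 0.061545 kg m²; centre at d = 0.544 m, so the parallel axis theorem gives I = 0.061545 + (4.4)(0.544)² = 1.3637 kg m².
Thin rod: I_cm = (1/12)ML² = (1/12)(3.66)(1.32)² = 0.53143 kg m²; centre at d = 0.426 m, so the parallel axis theorem gives I = 0.53143 + (3.66)(0.426)² = 1.1956 kg m².
Thin rod: I_cm = (1/12)ML² = (1/12)(0.528)(1.09)² = 0.052276 kg m²; axis through the centre, so I = 0.052276 kg m².
Point mass: I_cm = 0; centre at d = 0.87 m, so the parallel axis theorem gives I = 0 + (3.3)(0.87)² = 2.4978 kg m².
Total I = 1.3637 + 1.1956 + 0.052276 + 2.4978 = 5.1093 kg m².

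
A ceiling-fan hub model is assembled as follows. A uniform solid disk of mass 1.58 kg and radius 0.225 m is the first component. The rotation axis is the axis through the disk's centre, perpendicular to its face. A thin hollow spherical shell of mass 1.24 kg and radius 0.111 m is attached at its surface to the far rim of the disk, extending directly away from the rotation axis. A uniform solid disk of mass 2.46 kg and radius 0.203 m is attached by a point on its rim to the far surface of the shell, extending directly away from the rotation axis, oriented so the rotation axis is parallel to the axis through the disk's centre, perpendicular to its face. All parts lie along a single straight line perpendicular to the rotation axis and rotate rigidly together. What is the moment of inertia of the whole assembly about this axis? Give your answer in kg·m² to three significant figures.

Solid disk: I_cm = (1/2)MR² = (1/2)(1.58)(0.225)² = 0.039994 kg·m²; axis through the centre, so I = 0.039994 kg·m².
Spherical shell: I_cm = (2/3)MR² = (2/3)(1.24)(0.111)² = 0.010185 kg·m²; centre at d = 0.225 + 0.111 = 0.336 m, so I = I_cm + Md² gives I = 0.010185 + (1.24)(0.336)² = 0.15018 kg·m².
Solid disk: I_cm = (1/2)MR² = (1/2)(2.46)(0.203)² = 0.050687 kg·m²; centre at d = 0.225 + 0.111 + 0.111 + 0.203 = 0.65 m, so I = I_cm + Md² gives I = 0.050687 + (2.46)(0.65)² = 1.09 kg·m².
Total I = 0.039994 + 0.15018 + 1.09 = 1.2802 kg·m².

1.28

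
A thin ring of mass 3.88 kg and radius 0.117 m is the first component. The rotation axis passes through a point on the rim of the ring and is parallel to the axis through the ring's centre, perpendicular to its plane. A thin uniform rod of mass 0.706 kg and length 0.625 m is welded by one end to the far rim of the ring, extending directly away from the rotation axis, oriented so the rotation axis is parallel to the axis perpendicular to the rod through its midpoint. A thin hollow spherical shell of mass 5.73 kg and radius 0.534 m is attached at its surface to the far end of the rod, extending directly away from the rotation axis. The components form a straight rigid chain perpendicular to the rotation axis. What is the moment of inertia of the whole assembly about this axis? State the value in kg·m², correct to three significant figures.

12.5

Thin ring: I_cm = MR² = (3.88)(0.117)² = 0.053113 kg·m²; centre at d = 0.117 m, so I = I_cm + Md² gives I = 0.053113 + (3.88)(0.117)² = 0.10623 kg·m².
Thin rod: I_cm = (1/12)ML² = (1/12)(0.706)(0.625)² = 0.022982 kg·m²; centre at d = 0.117 + 0.117 + 0.3125 = 0.5465 m, so I = I_cm + Md² gives I = 0.022982 + (0.706)(0.5465)² = 0.23384 kg·m².
Spherical shell: I_cm = (2/3)MR² = (2/3)(5.73)(0.534)² = 1.0893 kg·m²; centre at d = 0.117 + 0.117 + 0.3125 + 0.3125 + 0.534 = 1.393 m, so I = I_cm + Md² gives I = 1.0893 + (5.73)(1.393)² = 12.208 kg·m².
Total I = 0.10623 + 0.23384 + 12.208 = 12.548 kg·m².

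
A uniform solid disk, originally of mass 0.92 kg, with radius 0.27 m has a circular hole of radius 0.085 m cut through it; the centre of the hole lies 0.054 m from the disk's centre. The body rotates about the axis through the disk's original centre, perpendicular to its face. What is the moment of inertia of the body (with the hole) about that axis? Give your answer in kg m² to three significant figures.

Unpierced body about its centre: I₀ = (1/2)MR² = (1/2)(0.92)(0.27)² = 0.033534 kg m².
The removed disk has mass m = M·(r/R)² = (0.92)(0.085/0.27)² = 0.09118 kg (same uniform areal density).
Its moment of inertia about the rotation axis (parallel-axis theorem): I_hole = (1/2)mr² + md² = (1/2)(0.09118)(0.085)² + (0.09118)(0.054)² = 0.00059527 kg m².
Treating the hole as negative mass, I = I₀ − I_hole = 0.033534 − 0.00059527 = 0.032939 kg m².

0.0329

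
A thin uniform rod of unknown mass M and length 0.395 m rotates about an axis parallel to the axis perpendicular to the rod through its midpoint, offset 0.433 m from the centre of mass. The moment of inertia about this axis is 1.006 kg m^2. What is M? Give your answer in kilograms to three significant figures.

5.02

I = I_cm + Md² = (1/12)ML² + Md² = M·[0.0833333·(0.395)² + (0.433)²] = M·0.20049.
So M = 1.006 / 0.20049 = 5.0177 kg.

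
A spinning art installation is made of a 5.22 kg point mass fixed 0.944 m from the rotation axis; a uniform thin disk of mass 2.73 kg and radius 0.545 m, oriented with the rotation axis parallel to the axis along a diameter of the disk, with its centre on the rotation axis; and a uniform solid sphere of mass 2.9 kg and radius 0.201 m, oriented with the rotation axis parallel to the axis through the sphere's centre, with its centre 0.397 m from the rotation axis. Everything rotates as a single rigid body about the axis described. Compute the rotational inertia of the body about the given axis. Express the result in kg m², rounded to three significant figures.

Point mass: I_cm = 0; centre at d = 0.944 m, so the parallel axis theorem gives I = 0 + (5.22)(0.944)² = 4.6517 kg m².
Thin disk: I_cm = (1/4)MR² = (1/4)(2.73)(0.545)² = 0.20272 kg m²; axis through the centre, so I = 0.20272 kg m².
Solid sphere: I_cm = (2/5)MR² = (2/5)(2.9)(0.201)² = 0.046865 kg m²; centre at d = 0.397 m, so the parallel axis theorem gives I = 0.046865 + (2.9)(0.397)² = 0.50393 kg m².
Total I = 4.6517 + 0.20272 + 0.50393 = 5.3584 kg m².

5.36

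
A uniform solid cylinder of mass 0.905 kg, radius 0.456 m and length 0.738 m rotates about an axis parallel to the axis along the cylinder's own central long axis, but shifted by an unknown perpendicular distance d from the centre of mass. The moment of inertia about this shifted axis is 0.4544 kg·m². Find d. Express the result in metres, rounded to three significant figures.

About the centre-of-mass axis, I_cm = (1/2)MR² = (1/2)(0.905)(0.456)² = 0.094091 kg·m².
Parallel axis theorem: I = I_cm + Md², so Md² = 0.4544 − 0.094091 = 0.36031 kg·m².
d = √(0.36031 / 0.905) = 0.63098 m.

0.631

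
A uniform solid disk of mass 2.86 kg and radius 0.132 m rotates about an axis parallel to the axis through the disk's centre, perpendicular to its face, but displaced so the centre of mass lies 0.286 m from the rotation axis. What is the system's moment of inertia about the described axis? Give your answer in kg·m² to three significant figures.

0.259

I_cm = (1/2)MR² = (1/2)(2.86)(0.132)² = 0.024916 kg·m²; centre at d = 0.286 m, so the parallel axis theorem gives I = 0.024916 + (2.86)(0.286)² = 0.25885 kg·m².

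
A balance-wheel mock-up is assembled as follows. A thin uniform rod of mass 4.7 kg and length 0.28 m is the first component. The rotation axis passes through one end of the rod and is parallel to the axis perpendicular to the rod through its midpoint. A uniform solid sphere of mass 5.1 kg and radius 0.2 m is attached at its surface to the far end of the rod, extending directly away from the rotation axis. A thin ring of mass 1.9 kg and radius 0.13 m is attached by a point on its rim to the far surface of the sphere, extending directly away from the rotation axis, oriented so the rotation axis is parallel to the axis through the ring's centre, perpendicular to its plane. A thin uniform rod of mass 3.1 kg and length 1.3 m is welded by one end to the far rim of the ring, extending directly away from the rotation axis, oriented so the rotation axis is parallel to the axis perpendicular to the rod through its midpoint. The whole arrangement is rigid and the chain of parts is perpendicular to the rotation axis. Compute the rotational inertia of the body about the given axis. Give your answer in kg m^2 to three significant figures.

Thin rod: I_cm = (1/12)ML² = (1/12)(4.7)(0.28)² = 0.030707 kg m^2; centre at d = 0.14 m, so the parallel axis theorem gives I = 0.030707 + (4.7)(0.14)² = 0.12283 kg m^2.
Solid sphere: I_cm = (2/5)MR² = (2/5)(5.1)(0.2)² = 0.0816 kg m^2; centre at d = 0.14 + 0.14 + 0.2 = 0.48 m, so the parallel axis theorem gives I = 0.0816 + (5.1)(0.48)² = 1.2566 kg m^2.
Thin ring: I_cm = MR² = (1.9)(0.13)² = 0.03211 kg m^2; centre at d = 0.14 + 0.14 + 0.2 + 0.2 + 0.13 = 0.81 m, so the parallel axis theorem gives I = 0.03211 + (1.9)(0.81)² = 1.2787 kg m^2.
Thin rod: I_cm = (1/12)ML² = (1/12)(3.1)(1.3)² = 0.43658 kg m^2; centre at d = 0.14 + 0.14 + 0.2 + 0.2 + 0.13 + 0.13 + 0.65 = 1.59 m, so the parallel axis theorem gives I = 0.43658 + (3.1)(1.59)² = 8.2737 kg m^2.
Total I = 0.12283 + 1.2566 + 1.2787 + 8.2737 = 10.932 kg m^2.

10.9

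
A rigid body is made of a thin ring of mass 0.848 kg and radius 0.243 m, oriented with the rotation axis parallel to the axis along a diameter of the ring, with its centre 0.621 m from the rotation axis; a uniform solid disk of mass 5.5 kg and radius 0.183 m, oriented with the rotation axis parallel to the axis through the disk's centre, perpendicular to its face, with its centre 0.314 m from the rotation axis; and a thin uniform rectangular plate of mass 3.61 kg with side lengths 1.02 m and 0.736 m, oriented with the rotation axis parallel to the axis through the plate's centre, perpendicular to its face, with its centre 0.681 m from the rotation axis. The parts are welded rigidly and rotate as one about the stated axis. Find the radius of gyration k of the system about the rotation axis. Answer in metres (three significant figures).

Thin ring: I_cm = (1/2)MR² = (1/2)(0.848)(0.243)² = 0.025037 kg·m²; centre at d = 0.621 m, so I = I_cm + Md² gives I = 0.025037 + (0.848)(0.621)² = 0.35206 kg·m².
Solid disk: I_cm = (1/2)MR² = (1/2)(5.5)(0.183)² = 0.092095 kg·m²; centre at d = 0.314 m, so I = I_cm + Md² gives I = 0.092095 + (5.5)(0.314)² = 0.63437 kg·m².
Rectangular plate: I_cm = (1/12)M(a²+b²) = (1/12)(3.61)[(1.02)² + (0.736)²] = 0.47595 kg·m²; centre at d = 0.681 m, so I = I_cm + Md² gives I = 0.47595 + (3.61)(0.681)² = 2.1501 kg·m².
Total I = 3.1366 kg·m²; total mass M = 9.958 kg.
k = √(I/M) = √(3.1366/9.958) = 0.56123 m.

0.561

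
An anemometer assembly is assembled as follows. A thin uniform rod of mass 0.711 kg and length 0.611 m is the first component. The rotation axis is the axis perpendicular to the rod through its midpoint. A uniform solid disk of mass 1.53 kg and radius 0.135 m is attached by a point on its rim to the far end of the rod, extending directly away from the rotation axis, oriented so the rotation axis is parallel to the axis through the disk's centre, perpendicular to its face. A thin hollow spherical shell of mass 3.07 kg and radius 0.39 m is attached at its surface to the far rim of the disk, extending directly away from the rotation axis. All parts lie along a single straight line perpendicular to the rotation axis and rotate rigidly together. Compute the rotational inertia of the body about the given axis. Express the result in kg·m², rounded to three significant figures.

Thin rod: I_cm = (1/12)ML² = (1/12)(0.711)(0.611)² = 0.022119 kg·m²; axis through the centre, so I = 0.022119 kg·m².
Solid disk: I_cm = (1/2)MR² = (1/2)(1.53)(0.135)² = 0.013942 kg·m²; centre at d = 0.3055 + 0.135 = 0.4405 m, so I = I_cm + Md² gives I = 0.013942 + (1.53)(0.4405)² = 0.31082 kg·m².
Spherical shell: I_cm = (2/3)MR² = (2/3)(3.07)(0.39)² = 0.3113 kg·m²; centre at d = 0.3055 + 0.135 + 0.135 + 0.39 = 0.9655 m, so I = I_cm + Md² gives I = 0.3113 + (3.07)(0.9655)² = 3.1731 kg·m².
Total I = 0.022119 + 0.31082 + 3.1731 = 3.5061 kg·m².

3.51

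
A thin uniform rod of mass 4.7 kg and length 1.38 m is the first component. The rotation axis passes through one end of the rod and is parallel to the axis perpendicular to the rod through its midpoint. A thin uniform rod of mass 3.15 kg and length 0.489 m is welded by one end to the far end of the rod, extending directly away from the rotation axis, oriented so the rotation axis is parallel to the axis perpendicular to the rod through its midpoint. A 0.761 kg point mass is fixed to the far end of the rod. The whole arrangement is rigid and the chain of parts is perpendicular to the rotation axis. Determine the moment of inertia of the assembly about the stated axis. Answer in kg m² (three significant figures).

Thin rod: I_cm = (1/12)ML² = (1/12)(4.7)(1.38)² = 0.74589 kg m²; centre at d = 0.69 m, so I = I_cm + Md² gives I = 0.74589 + (4.7)(0.69)² = 2.9836 kg m².
Thin rod: I_cm = (1/12)ML² = (1/12)(3.15)(0.489)² = 0.062769 kg m²; centre at d = 0.69 + 0.69 + 0.2445 = 1.6245 m, so I = I_cm + Md² gives I = 0.062769 + (3.15)(1.6245)² = 8.3756 kg m².
Point mass: I_cm = 0; centre at d = 0.69 + 0.69 + 0.2445 + 0.2445 = 1.869 m, so I = I_cm + Md² gives I = 0 + (0.761)(1.869)² = 2.6583 kg m².
Total I = 2.9836 + 8.3756 + 2.6583 = 14.017 kg m².

14.0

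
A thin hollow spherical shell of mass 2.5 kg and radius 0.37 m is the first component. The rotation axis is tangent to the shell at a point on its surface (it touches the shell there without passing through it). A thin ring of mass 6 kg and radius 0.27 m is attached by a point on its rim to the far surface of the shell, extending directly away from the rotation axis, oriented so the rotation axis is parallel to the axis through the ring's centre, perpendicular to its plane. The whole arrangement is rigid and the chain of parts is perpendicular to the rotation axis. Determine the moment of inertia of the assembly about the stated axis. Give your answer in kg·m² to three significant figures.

7.13

Spherical shell: I_cm = (2/3)MR² = (2/3)(2.5)(0.37)² = 0.22817 kg·m²; centre at d = 0.37 m, so I = I_cm + Md² gives I = 0.22817 + (2.5)(0.37)² = 0.57042 kg·m².
Thin ring: I_cm = MR² = (6)(0.27)² = 0.4374 kg·m²; centre at d = 0.37 + 0.37 + 0.27 = 1.01 m, so I = I_cm + Md² gives I = 0.4374 + (6)(1.01)² = 6.558 kg·m².
Total I = 0.57042 + 6.558 = 7.1284 kg·m².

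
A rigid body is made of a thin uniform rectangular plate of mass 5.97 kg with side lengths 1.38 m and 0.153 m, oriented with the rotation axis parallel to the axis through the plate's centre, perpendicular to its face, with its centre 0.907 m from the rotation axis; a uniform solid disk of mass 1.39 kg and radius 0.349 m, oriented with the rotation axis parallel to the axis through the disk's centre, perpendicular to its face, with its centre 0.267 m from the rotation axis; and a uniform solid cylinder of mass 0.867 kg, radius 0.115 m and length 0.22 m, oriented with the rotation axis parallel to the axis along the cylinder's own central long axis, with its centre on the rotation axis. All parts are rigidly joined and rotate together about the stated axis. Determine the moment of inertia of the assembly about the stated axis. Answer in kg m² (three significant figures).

Rectangular plate: I_cm = (1/12)M(a²+b²) = (1/12)(5.97)[(1.38)² + (0.153)²] = 0.95908 kg m²; centre at d = 0.907 m, so I = I_cm + Md² gives I = 0.95908 + (5.97)(0.907)² = 5.8703 kg m².
Solid disk: I_cm = (1/2)MR² = (1/2)(1.39)(0.349)² = 0.084652 kg m²; centre at d = 0.267 m, so I = I_cm + Md² gives I = 0.084652 + (1.39)(0.267)² = 0.18374 kg m².
Solid cylinder: I_cm = (1/2)MR² = (1/2)(0.867)(0.115)² = 0.005733 kg m²; axis through the centre, so I = 0.005733 kg m².
Total I = 5.8703 + 0.18374 + 0.005733 = 6.0598 kg m².

6.06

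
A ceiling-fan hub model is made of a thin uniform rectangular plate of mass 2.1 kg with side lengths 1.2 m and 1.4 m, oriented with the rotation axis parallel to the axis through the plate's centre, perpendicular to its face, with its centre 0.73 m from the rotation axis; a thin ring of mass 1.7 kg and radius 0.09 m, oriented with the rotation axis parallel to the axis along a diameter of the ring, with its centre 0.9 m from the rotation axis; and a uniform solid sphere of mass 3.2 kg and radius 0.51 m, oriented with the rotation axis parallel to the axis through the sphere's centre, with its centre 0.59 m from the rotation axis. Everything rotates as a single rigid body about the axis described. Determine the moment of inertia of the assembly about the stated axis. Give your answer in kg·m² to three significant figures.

4.54

Rectangular plate: I_cm = (1/12)M(a²+b²) = (1/12)(2.1)[(1.2)² + (1.4)²] = 0.595 kg·m²; centre at d = 0.73 m, so I = I_cm + Md² gives I = 0.595 + (2.1)(0.73)² = 1.7141 kg·m².
Thin ring: I_cm = (1/2)MR² = (1/2)(1.7)(0.09)² = 0.006885 kg·m²; centre at d = 0.9 m, so I = I_cm + Md² gives I = 0.006885 + (1.7)(0.9)² = 1.3839 kg·m².
Solid sphere: I_cm = (2/5)MR² = (2/5)(3.2)(0.51)² = 0.33293 kg·m²; centre at d = 0.59 m, so I = I_cm + Md² gives I = 0.33293 + (3.2)(0.59)² = 1.4468 kg·m².
Total I = 1.7141 + 1.3839 + 1.4468 = 4.5448 kg·m².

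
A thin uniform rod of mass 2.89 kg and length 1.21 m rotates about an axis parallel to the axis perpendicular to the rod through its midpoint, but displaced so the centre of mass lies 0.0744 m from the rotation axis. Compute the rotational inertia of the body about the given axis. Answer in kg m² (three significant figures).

I_cm = (1/12)ML² = (1/12)(2.89)(1.21)² = 0.3526 kg m²; centre at d = 0.0744 m, so I = I_cm + Md² gives I = 0.3526 + (2.89)(0.0744)² = 0.3686 kg m².

0.369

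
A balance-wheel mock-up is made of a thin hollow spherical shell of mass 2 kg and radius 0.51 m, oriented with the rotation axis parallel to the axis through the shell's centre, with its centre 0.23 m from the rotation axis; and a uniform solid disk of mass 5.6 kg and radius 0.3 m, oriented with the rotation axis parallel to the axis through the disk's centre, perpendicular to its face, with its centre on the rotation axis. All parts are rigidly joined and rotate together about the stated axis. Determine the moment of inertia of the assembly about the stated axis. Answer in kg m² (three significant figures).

0.705

Spherical shell: I_cm = (2/3)MR² = (2/3)(2)(0.51)² = 0.3468 kg m²; centre at d = 0.23 m, so the parallel axis theorem gives I = 0.3468 + (2)(0.23)² = 0.4526 kg m².
Solid disk: I_cm = (1/2)MR² = (1/2)(5.6)(0.3)² = 0.252 kg m²; axis through the centre, so I = 0.252 kg m².
Total I = 0.4526 + 0.252 = 0.7046 kg m².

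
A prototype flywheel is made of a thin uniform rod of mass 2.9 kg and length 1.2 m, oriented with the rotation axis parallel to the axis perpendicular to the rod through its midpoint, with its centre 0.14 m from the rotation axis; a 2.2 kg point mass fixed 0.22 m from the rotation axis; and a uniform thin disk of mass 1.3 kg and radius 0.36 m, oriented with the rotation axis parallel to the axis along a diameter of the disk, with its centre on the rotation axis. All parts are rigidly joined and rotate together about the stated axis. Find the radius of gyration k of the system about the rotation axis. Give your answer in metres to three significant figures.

Thin rod: I_cm = (1/12)ML² = (1/12)(2.9)(1.2)² = 0.348 kg·m²; centre at d = 0.14 m, so the parallel axis theorem gives I = 0.348 + (2.9)(0.14)² = 0.40484 kg·m².
Point mass: I_cm = 0; centre at d = 0.22 m, so the parallel axis theorem gives I = 0 + (2.2)(0.22)² = 0.10648 kg·m².
Thin disk: I_cm = (1/4)MR² = (1/4)(1.3)(0.36)² = 0.04212 kg·m²; axis through the centre, so I = 0.04212 kg·m².
Total I = 0.55344 kg·m²; total mass M = 6.4 kg.
k = √(I/M) = √(0.55344/6.4) = 0.29407 m.

0.294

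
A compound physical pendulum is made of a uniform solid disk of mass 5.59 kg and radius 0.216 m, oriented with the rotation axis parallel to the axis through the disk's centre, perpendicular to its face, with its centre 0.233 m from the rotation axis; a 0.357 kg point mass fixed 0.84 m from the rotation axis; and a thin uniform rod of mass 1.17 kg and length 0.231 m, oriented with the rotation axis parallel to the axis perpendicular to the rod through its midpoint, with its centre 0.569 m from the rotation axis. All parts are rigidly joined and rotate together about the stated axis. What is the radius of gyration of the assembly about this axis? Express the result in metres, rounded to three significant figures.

Solid disk: I_cm = (1/2)MR² = (1/2)(5.59)(0.216)² = 0.1304 kg m^2; centre at d = 0.233 m, so I = I_cm + Md² gives I = 0.1304 + (5.59)(0.233)² = 0.43388 kg m^2.
Point mass: I_cm = 0; centre at d = 0.84 m, so I = I_cm + Md² gives I = 0 + (0.357)(0.84)² = 0.2519 kg m^2.
Thin rod: I_cm = (1/12)ML² = (1/12)(1.17)(0.231)² = 0.0052027 kg m^2; centre at d = 0.569 m, so I = I_cm + Md² gives I = 0.0052027 + (1.17)(0.569)² = 0.384 kg m^2.
Total I = 1.0698 kg m^2; total mass M = 7.117 kg.
k = √(I/M) = √(1.0698/7.117) = 0.3877 m.

0.388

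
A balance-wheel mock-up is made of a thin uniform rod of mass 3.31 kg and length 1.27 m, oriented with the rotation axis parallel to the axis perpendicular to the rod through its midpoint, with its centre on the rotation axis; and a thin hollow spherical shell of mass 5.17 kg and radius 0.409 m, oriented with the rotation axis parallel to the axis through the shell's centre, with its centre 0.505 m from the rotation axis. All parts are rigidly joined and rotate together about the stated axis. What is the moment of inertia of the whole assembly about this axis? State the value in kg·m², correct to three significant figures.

Thin rod: I_cm = (1/12)ML² = (1/12)(3.31)(1.27)² = 0.44489 kg·m²; axis through the centre, so I = 0.44489 kg·m².
Spherical shell: I_cm = (2/3)MR² = (2/3)(5.17)(0.409)² = 0.57656 kg·m²; centre at d = 0.505 m, so the parallel axis theorem gives I = 0.57656 + (5.17)(0.505)² = 1.895 kg·m².
Total I = 0.44489 + 1.895 = 2.3399 kg·m².

2.34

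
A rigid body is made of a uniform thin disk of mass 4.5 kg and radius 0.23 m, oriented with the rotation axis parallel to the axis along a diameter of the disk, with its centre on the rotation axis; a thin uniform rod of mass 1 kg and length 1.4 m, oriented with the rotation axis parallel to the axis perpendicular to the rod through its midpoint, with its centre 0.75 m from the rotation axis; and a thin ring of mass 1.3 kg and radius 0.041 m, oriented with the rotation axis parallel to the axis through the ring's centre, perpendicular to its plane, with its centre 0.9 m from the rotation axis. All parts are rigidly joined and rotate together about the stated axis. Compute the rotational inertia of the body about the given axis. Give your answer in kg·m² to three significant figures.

1.84

Thin disk: I_cm = (1/4)MR² = (1/4)(4.5)(0.23)² = 0.059513 kg·m²; axis through the centre, so I = 0.059513 kg·m².
Thin rod: I_cm = (1/12)ML² = (1/12)(1)(1.4)² = 0.16333 kg·m²; centre at d = 0.75 m, so the parallel axis theorem gives I = 0.16333 + (1)(0.75)² = 0.72583 kg·m².
Thin ring: I_cm = MR² = (1.3)(0.041)² = 0.0021853 kg·m²; centre at d = 0.9 m, so the parallel axis theorem gives I = 0.0021853 + (1.3)(0.9)² = 1.0552 kg·m².
Total I = 0.059513 + 0.72583 + 1.0552 = 1.8405 kg·m².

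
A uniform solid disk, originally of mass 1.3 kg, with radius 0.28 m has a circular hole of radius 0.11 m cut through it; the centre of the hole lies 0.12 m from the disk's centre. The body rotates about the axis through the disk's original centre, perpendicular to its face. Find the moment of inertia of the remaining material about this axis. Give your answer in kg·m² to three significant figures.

Unpierced body about its centre: I₀ = (1/2)MR² = (1/2)(1.3)(0.28)² = 0.05096 kg·m².
The removed disk has mass m = M·(r/R)² = (1.3)(0.11/0.28)² = 0.20064 kg (same uniform areal density).
Its moment of inertia about the rotation axis (parallel-axis theorem): I_hole = (1/2)mr² + md² = (1/2)(0.20064)(0.11)² + (0.20064)(0.12)² = 0.004103 kg·m².
Treating the hole as negative mass, I = I₀ − I_hole = 0.05096 − 0.004103 = 0.046857 kg·m².

0.0469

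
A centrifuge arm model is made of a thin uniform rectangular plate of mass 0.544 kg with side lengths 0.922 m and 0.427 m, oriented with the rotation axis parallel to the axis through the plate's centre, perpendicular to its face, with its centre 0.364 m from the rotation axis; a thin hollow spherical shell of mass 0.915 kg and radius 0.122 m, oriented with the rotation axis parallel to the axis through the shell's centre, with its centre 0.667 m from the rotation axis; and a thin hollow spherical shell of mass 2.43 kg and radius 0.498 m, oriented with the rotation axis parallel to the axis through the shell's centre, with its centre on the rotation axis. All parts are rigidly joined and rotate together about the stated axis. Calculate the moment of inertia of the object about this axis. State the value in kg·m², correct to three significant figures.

Rectangular plate: I_cm = (1/12)M(a²+b²) = (1/12)(0.544)[(0.922)² + (0.427)²] = 0.046803 kg·m²; centre at d = 0.364 m, so I = I_cm + Md² gives I = 0.046803 + (0.544)(0.364)² = 0.11888 kg·m².
Spherical shell: I_cm = (2/3)MR² = (2/3)(0.915)(0.122)² = 0.0090792 kg·m²; centre at d = 0.667 m, so I = I_cm + Md² gives I = 0.0090792 + (0.915)(0.667)² = 0.41615 kg·m².
Spherical shell: I_cm = (2/3)MR² = (2/3)(2.43)(0.498)² = 0.40177 kg·m²; axis through the centre, so I = 0.40177 kg·m².
Total I = 0.11888 + 0.41615 + 0.40177 = 0.9368 kg·m².

0.937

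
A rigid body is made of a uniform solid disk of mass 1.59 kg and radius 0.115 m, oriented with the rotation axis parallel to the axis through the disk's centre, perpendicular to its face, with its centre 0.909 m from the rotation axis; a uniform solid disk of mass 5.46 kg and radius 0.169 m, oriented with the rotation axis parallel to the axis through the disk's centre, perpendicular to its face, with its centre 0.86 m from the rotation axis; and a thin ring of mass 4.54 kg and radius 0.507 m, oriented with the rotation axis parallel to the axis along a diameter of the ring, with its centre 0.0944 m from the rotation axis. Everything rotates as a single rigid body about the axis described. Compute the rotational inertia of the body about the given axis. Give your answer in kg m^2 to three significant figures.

Solid disk: I_cm = (1/2)MR² = (1/2)(1.59)(0.115)² = 0.010514 kg m^2; centre at d = 0.909 m, so I = I_cm + Md² gives I = 0.010514 + (1.59)(0.909)² = 1.3243 kg m^2.
Solid disk: I_cm = (1/2)MR² = (1/2)(5.46)(0.169)² = 0.077972 kg m^2; centre at d = 0.86 m, so I = I_cm + Md² gives I = 0.077972 + (5.46)(0.86)² = 4.1162 kg m^2.
Thin ring: I_cm = (1/2)MR² = (1/2)(4.54)(0.507)² = 0.5835 kg m^2; centre at d = 0.0944 m, so I = I_cm + Md² gives I = 0.5835 + (4.54)(0.0944)² = 0.62396 kg m^2.
Total I = 1.3243 + 4.1162 + 0.62396 = 6.0644 kg m^2.

6.06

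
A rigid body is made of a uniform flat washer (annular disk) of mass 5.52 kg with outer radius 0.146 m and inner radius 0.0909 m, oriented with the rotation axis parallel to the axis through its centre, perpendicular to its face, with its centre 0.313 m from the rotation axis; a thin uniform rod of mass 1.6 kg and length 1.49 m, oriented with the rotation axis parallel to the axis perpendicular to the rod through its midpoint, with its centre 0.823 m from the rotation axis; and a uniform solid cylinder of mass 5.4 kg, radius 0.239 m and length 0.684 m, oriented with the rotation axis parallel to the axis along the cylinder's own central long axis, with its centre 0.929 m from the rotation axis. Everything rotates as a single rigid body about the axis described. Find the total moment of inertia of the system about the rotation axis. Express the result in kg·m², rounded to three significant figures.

6.82

Annular disk: I_cm = (1/2)M(R²+r²) = (1/2)(5.52)[(0.146)² + (0.0909)²] = 0.081638 kg·m²; centre at d = 0.313 m, so the parallel axis theorem gives I = 0.081638 + (5.52)(0.313)² = 0.62243 kg·m².
Thin rod: I_cm = (1/12)ML² = (1/12)(1.6)(1.49)² = 0.29601 kg·m²; centre at d = 0.823 m, so the parallel axis theorem gives I = 0.29601 + (1.6)(0.823)² = 1.3797 kg·m².
Solid cylinder: I_cm = (1/2)MR² = (1/2)(5.4)(0.239)² = 0.15423 kg·m²; centre at d = 0.929 m, so the parallel axis theorem gives I = 0.15423 + (5.4)(0.929)² = 4.8146 kg·m².
Total I = 0.62243 + 1.3797 + 4.8146 = 6.8168 kg·m².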